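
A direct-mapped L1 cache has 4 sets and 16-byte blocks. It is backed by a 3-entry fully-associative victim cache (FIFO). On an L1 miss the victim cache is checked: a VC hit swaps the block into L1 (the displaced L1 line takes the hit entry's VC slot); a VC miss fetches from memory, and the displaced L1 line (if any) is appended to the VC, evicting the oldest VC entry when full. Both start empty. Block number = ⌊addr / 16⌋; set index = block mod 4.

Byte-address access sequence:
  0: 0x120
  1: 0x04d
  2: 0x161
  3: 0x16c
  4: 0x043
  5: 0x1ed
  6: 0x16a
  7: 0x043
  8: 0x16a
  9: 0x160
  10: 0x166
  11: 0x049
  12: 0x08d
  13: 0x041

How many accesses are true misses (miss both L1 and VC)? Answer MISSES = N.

MISSES = 5

#0 0x120→b18/s2 MISS; vc=[]
#1 0x4d→b4/s0 MISS; vc=[]
#2 0x161→b22/s2 MISS; vc=[18]
#3 0x16c→b22/s2 L1-HIT; vc=[18]
#4 0x43→b4/s0 L1-HIT; vc=[18]
#5 0x1ed→b30/s2 MISS; vc=[18,22]
#6 0x16a→b22/s2 VC-HIT; vc=[18,30]
#7 0x43→b4/s0 L1-HIT; vc=[18,30]
#8 0x16a→b22/s2 L1-HIT; vc=[18,30]
#9 0x160→b22/s2 L1-HIT; vc=[18,30]
#10 0x166→b22/s2 L1-HIT; vc=[18,30]
#11 0x49→b4/s0 L1-HIT; vc=[18,30]
#12 0x8d→b8/s0 MISS; vc=[18,30,4]
#13 0x41→b4/s0 VC-HIT; vc=[18,30,8]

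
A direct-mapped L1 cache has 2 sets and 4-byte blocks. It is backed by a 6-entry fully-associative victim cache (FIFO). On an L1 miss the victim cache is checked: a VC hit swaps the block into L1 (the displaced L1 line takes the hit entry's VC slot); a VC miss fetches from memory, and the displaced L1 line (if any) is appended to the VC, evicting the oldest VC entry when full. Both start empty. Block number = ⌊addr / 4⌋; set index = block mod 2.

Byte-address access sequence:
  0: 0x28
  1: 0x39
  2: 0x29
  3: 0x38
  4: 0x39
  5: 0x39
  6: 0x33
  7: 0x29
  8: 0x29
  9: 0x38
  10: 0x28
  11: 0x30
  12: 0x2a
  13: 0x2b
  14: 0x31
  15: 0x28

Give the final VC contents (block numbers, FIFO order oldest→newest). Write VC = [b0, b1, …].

VC = [12, 14]

#0 0x28→b10/s0 MISS; vc=[]
#1 0x39→b14/s0 MISS; vc=[10]
#2 0x29→b10/s0 VC-HIT; vc=[14]
#3 0x38→b14/s0 VC-HIT; vc=[10]
#4 0x39→b14/s0 L1-HIT; vc=[10]
#5 0x39→b14/s0 L1-HIT; vc=[10]
#6 0x33→b12/s0 MISS; vc=[10,14]
#7 0x29→b10/s0 VC-HIT; vc=[12,14]
#8 0x29→b10/s0 L1-HIT; vc=[12,14]
#9 0x38→b14/s0 VC-HIT; vc=[12,10]
#10 0x28→b10/s0 VC-HIT; vc=[12,14]
#11 0x30→b12/s0 VC-HIT; vc=[10,14]
#12 0x2a→b10/s0 VC-HIT; vc=[12,14]
#13 0x2b→b10/s0 L1-HIT; vc=[12,14]
#14 0x31→b12/s0 VC-HIT; vc=[10,14]
#15 0x28→b10/s0 VC-HIT; vc=[12,14]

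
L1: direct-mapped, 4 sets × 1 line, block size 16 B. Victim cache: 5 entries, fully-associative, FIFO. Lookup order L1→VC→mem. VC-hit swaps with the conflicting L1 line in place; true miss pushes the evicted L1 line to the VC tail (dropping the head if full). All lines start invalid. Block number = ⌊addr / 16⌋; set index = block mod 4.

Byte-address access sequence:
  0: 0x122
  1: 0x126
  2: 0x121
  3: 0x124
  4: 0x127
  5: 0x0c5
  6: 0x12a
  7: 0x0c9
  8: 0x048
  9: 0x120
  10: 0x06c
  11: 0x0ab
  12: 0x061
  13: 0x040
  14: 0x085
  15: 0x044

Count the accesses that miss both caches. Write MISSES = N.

  [0] addr=0x122 blk=18 s=2: MISS | VC []
  [1] addr=0x126 blk=18 s=2: L1-HIT | VC []
  [2] addr=0x121 blk=18 s=2: L1-HIT | VC []
  [3] addr=0x124 blk=18 s=2: L1-HIT | VC []
  [4] addr=0x127 blk=18 s=2: L1-HIT | VC []
  [5] addr=0xc5 blk=12 s=0: MISS | VC []
  [6] addr=0x12a blk=18 s=2: L1-HIT | VC []
  [7] addr=0xc9 blk=12 s=0: L1-HIT | VC []
  [8] addr=0x48 blk=4 s=0: MISS | VC [12]
  [9] addr=0x120 blk=18 s=2: L1-HIT | VC [12]
  [10] addr=0x6c blk=6 s=2: MISS | VC [12, 18]
  [11] addr=0xab blk=10 s=2: MISS | VC [12, 18, 6]
  [12] addr=0x61 blk=6 s=2: VC-HIT | VC [12, 18, 10]
  [13] addr=0x40 blk=4 s=0: L1-HIT | VC [12, 18, 10]
  [14] addr=0x85 blk=8 s=0: MISS | VC [12, 18, 10, 4]
  [15] addr=0x44 blk=4 s=0: VC-HIT | VC [12, 18, 10, 8]

MISSES = 6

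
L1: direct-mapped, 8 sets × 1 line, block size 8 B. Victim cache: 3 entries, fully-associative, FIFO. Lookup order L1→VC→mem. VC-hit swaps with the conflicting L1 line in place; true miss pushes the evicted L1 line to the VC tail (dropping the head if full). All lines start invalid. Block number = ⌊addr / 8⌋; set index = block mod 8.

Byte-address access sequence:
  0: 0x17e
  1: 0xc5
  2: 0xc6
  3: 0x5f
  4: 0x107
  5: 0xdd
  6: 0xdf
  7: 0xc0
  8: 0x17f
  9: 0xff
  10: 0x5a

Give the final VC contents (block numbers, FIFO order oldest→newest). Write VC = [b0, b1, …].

VC = [32, 27, 47]

  [0] addr=0x17e blk=47 s=7: MISS | VC []
  [1] addr=0xc5 blk=24 s=0: MISS | VC []
  [2] addr=0xc6 blk=24 s=0: L1-HIT | VC []
  [3] addr=0x5f blk=11 s=3: MISS | VC []
  [4] addr=0x107 blk=32 s=0: MISS | VC [24]
  [5] addr=0xdd blk=27 s=3: MISS | VC [24, 11]
  [6] addr=0xdf blk=27 s=3: L1-HIT | VC [24, 11]
  [7] addr=0xc0 blk=24 s=0: VC-HIT | VC [32, 11]
  [8] addr=0x17f blk=47 s=7: L1-HIT | VC [32, 11]
  [9] addr=0xff blk=31 s=7: MISS | VC [32, 11, 47]
  [10] addr=0x5a blk=11 s=3: VC-HIT | VC [32, 27, 47]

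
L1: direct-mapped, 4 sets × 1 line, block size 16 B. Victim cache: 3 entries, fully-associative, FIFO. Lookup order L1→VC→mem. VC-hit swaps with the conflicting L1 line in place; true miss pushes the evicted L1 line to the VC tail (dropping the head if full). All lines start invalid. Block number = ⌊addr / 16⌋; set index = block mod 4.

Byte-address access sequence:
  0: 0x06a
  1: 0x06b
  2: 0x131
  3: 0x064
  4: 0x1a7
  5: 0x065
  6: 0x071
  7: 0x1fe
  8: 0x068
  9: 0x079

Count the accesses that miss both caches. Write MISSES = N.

0: 0x6a (blk 6, set 2) → MISS  vc=[]
1: 0x6b (blk 6, set 2) → L1-HIT  vc=[]
2: 0x131 (blk 19, set 3) → MISS  vc=[]
3: 0x64 (blk 6, set 2) → L1-HIT  vc=[]
4: 0x1a7 (blk 26, set 2) → MISS  vc=[6]
5: 0x65 (blk 6, set 2) → VC-HIT  vc=[26]
6: 0x71 (blk 7, set 3) → MISS  vc=[26, 19]
7: 0x1fe (blk 31, set 3) → MISS  vc=[26, 19, 7]
8: 0x68 (blk 6, set 2) → L1-HIT  vc=[26, 19, 7]
9: 0x79 (blk 7, set 3) → VC-HIT  vc=[26, 19, 31]

MISSES = 5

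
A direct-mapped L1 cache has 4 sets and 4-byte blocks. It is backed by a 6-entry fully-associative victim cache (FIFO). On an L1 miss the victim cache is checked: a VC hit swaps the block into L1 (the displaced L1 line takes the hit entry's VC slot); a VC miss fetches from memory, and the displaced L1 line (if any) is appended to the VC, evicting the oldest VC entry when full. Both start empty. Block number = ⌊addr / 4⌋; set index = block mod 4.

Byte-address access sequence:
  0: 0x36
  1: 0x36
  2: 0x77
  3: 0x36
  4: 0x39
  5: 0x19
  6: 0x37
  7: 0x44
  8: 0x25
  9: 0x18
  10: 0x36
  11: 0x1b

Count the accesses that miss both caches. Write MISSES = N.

MISSES = 6

#0 0x36→b13/s1 MISS; vc=[]
#1 0x36→b13/s1 L1-HIT; vc=[]
#2 0x77→b29/s1 MISS; vc=[13]
#3 0x36→b13/s1 VC-HIT; vc=[29]
#4 0x39→b14/s2 MISS; vc=[29]
#5 0x19→b6/s2 MISS; vc=[29,14]
#6 0x37→b13/s1 L1-HIT; vc=[29,14]
#7 0x44→b17/s1 MISS; vc=[29,14,13]
#8 0x25→b9/s1 MISS; vc=[29,14,13,17]
#9 0x18→b6/s2 L1-HIT; vc=[29,14,13,17]
#10 0x36→b13/s1 VC-HIT; vc=[29,14,9,17]
#11 0x1b→b6/s2 L1-HIT; vc=[29,14,9,17]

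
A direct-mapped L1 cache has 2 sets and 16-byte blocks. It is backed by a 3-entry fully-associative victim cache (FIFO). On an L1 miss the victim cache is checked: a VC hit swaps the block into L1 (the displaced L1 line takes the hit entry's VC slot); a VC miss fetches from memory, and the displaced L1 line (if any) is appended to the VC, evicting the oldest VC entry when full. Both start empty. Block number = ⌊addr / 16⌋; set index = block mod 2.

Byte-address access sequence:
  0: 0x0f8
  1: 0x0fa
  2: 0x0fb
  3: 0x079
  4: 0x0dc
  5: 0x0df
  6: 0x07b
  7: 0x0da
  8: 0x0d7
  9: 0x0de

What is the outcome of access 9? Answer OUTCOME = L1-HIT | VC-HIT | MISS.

OUTCOME = L1-HIT

  [0] addr=0xf8 blk=15 s=1: MISS | VC []
  [1] addr=0xfa blk=15 s=1: L1-HIT | VC []
  [2] addr=0xfb blk=15 s=1: L1-HIT | VC []
  [3] addr=0x79 blk=7 s=1: MISS | VC [15]
  [4] addr=0xdc blk=13 s=1: MISS | VC [15, 7]
  [5] addr=0xdf blk=13 s=1: L1-HIT | VC [15, 7]
  [6] addr=0x7b blk=7 s=1: VC-HIT | VC [15, 13]
  [7] addr=0xda blk=13 s=1: VC-HIT | VC [15, 7]
  [8] addr=0xd7 blk=13 s=1: L1-HIT | VC [15, 7]
  [9] addr=0xde blk=13 s=1: L1-HIT | VC [15, 7]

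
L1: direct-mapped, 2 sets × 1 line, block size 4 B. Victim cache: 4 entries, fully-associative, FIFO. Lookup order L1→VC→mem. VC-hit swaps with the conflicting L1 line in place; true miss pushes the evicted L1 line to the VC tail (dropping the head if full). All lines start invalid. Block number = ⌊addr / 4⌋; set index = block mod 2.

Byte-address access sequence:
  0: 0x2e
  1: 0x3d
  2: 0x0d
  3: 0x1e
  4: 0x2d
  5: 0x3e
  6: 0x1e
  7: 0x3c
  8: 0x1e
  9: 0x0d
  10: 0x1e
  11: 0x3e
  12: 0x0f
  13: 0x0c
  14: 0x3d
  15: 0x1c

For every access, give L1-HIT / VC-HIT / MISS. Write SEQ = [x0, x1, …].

SEQ = [MISS, MISS, MISS, MISS, VC-HIT, VC-HIT, VC-HIT, VC-HIT, VC-HIT, VC-HIT, VC-HIT, VC-HIT, VC-HIT, L1-HIT, VC-HIT, VC-HIT]

  [0] addr=0x2e blk=11 s=1: MISS | VC []
  [1] addr=0x3d blk=15 s=1: MISS | VC [11]
  [2] addr=0xd blk=3 s=1: MISS | VC [11, 15]
  [3] addr=0x1e blk=7 s=1: MISS | VC [11, 15, 3]
  [4] addr=0x2d blk=11 s=1: VC-HIT | VC [7, 15, 3]
  [5] addr=0x3e blk=15 s=1: VC-HIT | VC [7, 11, 3]
  [6] addr=0x1e blk=7 s=1: VC-HIT | VC [15, 11, 3]
  [7] addr=0x3c blk=15 s=1: VC-HIT | VC [7, 11, 3]
  [8] addr=0x1e blk=7 s=1: VC-HIT | VC [15, 11, 3]
  [9] addr=0xd blk=3 s=1: VC-HIT | VC [15, 11, 7]
  [10] addr=0x1e blk=7 s=1: VC-HIT | VC [15, 11, 3]
  [11] addr=0x3e blk=15 s=1: VC-HIT | VC [7, 11, 3]
  [12] addr=0xf blk=3 s=1: VC-HIT | VC [7, 11, 15]
  [13] addr=0xc blk=3 s=1: L1-HIT | VC [7, 11, 15]
  [14] addr=0x3d blk=15 s=1: VC-HIT | VC [7, 11, 3]
  [15] addr=0x1c blk=7 s=1: VC-HIT | VC [15, 11, 3]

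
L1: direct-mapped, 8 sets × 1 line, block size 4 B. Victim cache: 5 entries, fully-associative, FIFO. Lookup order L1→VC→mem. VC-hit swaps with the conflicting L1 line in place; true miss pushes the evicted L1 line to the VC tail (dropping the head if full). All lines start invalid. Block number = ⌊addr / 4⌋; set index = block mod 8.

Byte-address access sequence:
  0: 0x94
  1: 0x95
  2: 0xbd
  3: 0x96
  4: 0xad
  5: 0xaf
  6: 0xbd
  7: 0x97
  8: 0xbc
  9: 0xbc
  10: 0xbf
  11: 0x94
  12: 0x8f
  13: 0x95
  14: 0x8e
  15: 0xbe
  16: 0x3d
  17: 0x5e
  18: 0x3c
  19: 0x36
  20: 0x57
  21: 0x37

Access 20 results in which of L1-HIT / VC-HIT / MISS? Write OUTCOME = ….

0: 0x94 (blk 37, set 5) → MISS  vc=[]
1: 0x95 (blk 37, set 5) → L1-HIT  vc=[]
2: 0xbd (blk 47, set 7) → MISS  vc=[]
3: 0x96 (blk 37, set 5) → L1-HIT  vc=[]
4: 0xad (blk 43, set 3) → MISS  vc=[]
5: 0xaf (blk 43, set 3) → L1-HIT  vc=[]
6: 0xbd (blk 47, set 7) → L1-HIT  vc=[]
7: 0x97 (blk 37, set 5) → L1-HIT  vc=[]
8: 0xbc (blk 47, set 7) → L1-HIT  vc=[]
9: 0xbc (blk 47, set 7) → L1-HIT  vc=[]
10: 0xbf (blk 47, set 7) → L1-HIT  vc=[]
11: 0x94 (blk 37, set 5) → L1-HIT  vc=[]
12: 0x8f (blk 35, set 3) → MISS  vc=[43]
13: 0x95 (blk 37, set 5) → L1-HIT  vc=[43]
14: 0x8e (blk 35, set 3) → L1-HIT  vc=[43]
15: 0xbe (blk 47, set 7) → L1-HIT  vc=[43]
16: 0x3d (blk 15, set 7) → MISS  vc=[43, 47]
17: 0x5e (blk 23, set 7) → MISS  vc=[43, 47, 15]
18: 0x3c (blk 15, set 7) → VC-HIT  vc=[43, 47, 23]
19: 0x36 (blk 13, set 5) → MISS  vc=[43, 47, 23, 37]
20: 0x57 (blk 21, set 5) → MISS  vc=[43, 47, 23, 37, 13]
21: 0x37 (blk 13, set 5) → VC-HIT  vc=[43, 47, 23, 37, 21]

OUTCOME = MISS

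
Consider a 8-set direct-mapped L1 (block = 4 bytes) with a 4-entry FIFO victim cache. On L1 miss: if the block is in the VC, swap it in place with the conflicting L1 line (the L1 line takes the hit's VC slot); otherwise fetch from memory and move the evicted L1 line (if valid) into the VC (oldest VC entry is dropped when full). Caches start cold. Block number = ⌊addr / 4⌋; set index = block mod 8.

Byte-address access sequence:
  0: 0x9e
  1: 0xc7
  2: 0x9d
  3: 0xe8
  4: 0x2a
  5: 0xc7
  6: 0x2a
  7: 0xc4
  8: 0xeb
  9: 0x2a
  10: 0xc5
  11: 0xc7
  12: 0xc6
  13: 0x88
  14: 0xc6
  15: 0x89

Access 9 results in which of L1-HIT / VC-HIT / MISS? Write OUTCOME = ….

OUTCOME = VC-HIT

#0 0x9e→b39/s7 MISS; vc=[]
#1 0xc7→b49/s1 MISS; vc=[]
#2 0x9d→b39/s7 L1-HIT; vc=[]
#3 0xe8→b58/s2 MISS; vc=[]
#4 0x2a→b10/s2 MISS; vc=[58]
#5 0xc7→b49/s1 L1-HIT; vc=[58]
#6 0x2a→b10/s2 L1-HIT; vc=[58]
#7 0xc4→b49/s1 L1-HIT; vc=[58]
#8 0xeb→b58/s2 VC-HIT; vc=[10]
#9 0x2a→b10/s2 VC-HIT; vc=[58]
#10 0xc5→b49/s1 L1-HIT; vc=[58]
#11 0xc7→b49/s1 L1-HIT; vc=[58]
#12 0xc6→b49/s1 L1-HIT; vc=[58]
#13 0x88→b34/s2 MISS; vc=[58,10]
#14 0xc6→b49/s1 L1-HIT; vc=[58,10]
#15 0x89→b34/s2 L1-HIT; vc=[58,10]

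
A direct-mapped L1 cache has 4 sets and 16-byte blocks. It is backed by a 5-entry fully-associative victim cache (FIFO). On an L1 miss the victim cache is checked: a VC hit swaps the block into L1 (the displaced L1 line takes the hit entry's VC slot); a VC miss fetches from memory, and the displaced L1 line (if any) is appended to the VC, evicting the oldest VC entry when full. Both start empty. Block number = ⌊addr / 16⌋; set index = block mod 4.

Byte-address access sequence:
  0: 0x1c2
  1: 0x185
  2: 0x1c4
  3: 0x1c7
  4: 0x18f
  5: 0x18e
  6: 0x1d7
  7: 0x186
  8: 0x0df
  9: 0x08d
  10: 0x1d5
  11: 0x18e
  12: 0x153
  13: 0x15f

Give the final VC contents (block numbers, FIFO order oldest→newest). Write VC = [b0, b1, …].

VC = [28, 13, 8, 29]

#0 0x1c2→b28/s0 MISS; vc=[]
#1 0x185→b24/s0 MISS; vc=[28]
#2 0x1c4→b28/s0 VC-HIT; vc=[24]
#3 0x1c7→b28/s0 L1-HIT; vc=[24]
#4 0x18f→b24/s0 VC-HIT; vc=[28]
#5 0x18e→b24/s0 L1-HIT; vc=[28]
#6 0x1d7→b29/s1 MISS; vc=[28]
#7 0x186→b24/s0 L1-HIT; vc=[28]
#8 0xdf→b13/s1 MISS; vc=[28,29]
#9 0x8d→b8/s0 MISS; vc=[28,29,24]
#10 0x1d5→b29/s1 VC-HIT; vc=[28,13,24]
#11 0x18e→b24/s0 VC-HIT; vc=[28,13,8]
#12 0x153→b21/s1 MISS; vc=[28,13,8,29]
#13 0x15f→b21/s1 L1-HIT; vc=[28,13,8,29]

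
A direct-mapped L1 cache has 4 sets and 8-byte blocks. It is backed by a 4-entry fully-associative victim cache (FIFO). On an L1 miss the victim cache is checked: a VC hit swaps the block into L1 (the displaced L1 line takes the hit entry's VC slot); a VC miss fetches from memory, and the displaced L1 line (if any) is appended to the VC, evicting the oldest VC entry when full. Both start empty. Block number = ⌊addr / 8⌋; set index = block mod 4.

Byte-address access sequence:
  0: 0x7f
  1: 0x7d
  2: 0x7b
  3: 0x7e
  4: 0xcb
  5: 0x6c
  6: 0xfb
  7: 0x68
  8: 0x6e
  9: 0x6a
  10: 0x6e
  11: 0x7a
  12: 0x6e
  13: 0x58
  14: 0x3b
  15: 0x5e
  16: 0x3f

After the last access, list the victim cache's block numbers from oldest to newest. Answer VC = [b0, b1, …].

#0 0x7f→b15/s3 MISS; vc=[]
#1 0x7d→b15/s3 L1-HIT; vc=[]
#2 0x7b→b15/s3 L1-HIT; vc=[]
#3 0x7e→b15/s3 L1-HIT; vc=[]
#4 0xcb→b25/s1 MISS; vc=[]
#5 0x6c→b13/s1 MISS; vc=[25]
#6 0xfb→b31/s3 MISS; vc=[25,15]
#7 0x68→b13/s1 L1-HIT; vc=[25,15]
#8 0x6e→b13/s1 L1-HIT; vc=[25,15]
#9 0x6a→b13/s1 L1-HIT; vc=[25,15]
#10 0x6e→b13/s1 L1-HIT; vc=[25,15]
#11 0x7a→b15/s3 VC-HIT; vc=[25,31]
#12 0x6e→b13/s1 L1-HIT; vc=[25,31]
#13 0x58→b11/s3 MISS; vc=[25,31,15]
#14 0x3b→b7/s3 MISS; vc=[25,31,15,11]
#15 0x5e→b11/s3 VC-HIT; vc=[25,31,15,7]
#16 0x3f→b7/s3 VC-HIT; vc=[25,31,15,11]

VC = [25, 31, 15, 11]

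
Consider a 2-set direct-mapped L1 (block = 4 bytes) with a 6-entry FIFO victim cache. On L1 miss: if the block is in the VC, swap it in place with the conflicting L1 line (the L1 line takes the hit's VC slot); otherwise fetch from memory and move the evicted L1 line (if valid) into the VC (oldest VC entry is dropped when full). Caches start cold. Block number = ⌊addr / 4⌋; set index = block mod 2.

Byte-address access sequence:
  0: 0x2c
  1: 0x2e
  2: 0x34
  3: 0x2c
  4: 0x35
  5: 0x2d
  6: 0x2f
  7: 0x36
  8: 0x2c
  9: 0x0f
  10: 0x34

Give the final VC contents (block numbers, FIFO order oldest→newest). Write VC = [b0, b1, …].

0: 0x2c (blk 11, set 1) → MISS  vc=[]
1: 0x2e (blk 11, set 1) → L1-HIT  vc=[]
2: 0x34 (blk 13, set 1) → MISS  vc=[11]
3: 0x2c (blk 11, set 1) → VC-HIT  vc=[13]
4: 0x35 (blk 13, set 1) → VC-HIT  vc=[11]
5: 0x2d (blk 11, set 1) → VC-HIT  vc=[13]
6: 0x2f (blk 11, set 1) → L1-HIT  vc=[13]
7: 0x36 (blk 13, set 1) → VC-HIT  vc=[11]
8: 0x2c (blk 11, set 1) → VC-HIT  vc=[13]
9: 0xf (blk 3, set 1) → MISS  vc=[13, 11]
10: 0x34 (blk 13, set 1) → VC-HIT  vc=[3, 11]

VC = [3, 11]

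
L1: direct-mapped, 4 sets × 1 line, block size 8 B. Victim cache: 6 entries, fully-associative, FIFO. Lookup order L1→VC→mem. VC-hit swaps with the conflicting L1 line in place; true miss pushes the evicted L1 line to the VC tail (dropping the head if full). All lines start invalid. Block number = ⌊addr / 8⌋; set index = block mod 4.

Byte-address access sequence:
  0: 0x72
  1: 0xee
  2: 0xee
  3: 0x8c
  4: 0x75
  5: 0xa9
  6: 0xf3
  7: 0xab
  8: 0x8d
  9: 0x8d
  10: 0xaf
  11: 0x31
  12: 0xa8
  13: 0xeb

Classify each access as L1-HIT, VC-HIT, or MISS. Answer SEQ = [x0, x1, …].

  [0] addr=0x72 blk=14 s=2: MISS | VC []
  [1] addr=0xee blk=29 s=1: MISS | VC []
  [2] addr=0xee blk=29 s=1: L1-HIT | VC []
  [3] addr=0x8c blk=17 s=1: MISS | VC [29]
  [4] addr=0x75 blk=14 s=2: L1-HIT | VC [29]
  [5] addr=0xa9 blk=21 s=1: MISS | VC [29, 17]
  [6] addr=0xf3 blk=30 s=2: MISS | VC [29, 17, 14]
  [7] addr=0xab blk=21 s=1: L1-HIT | VC [29, 17, 14]
  [8] addr=0x8d blk=17 s=1: VC-HIT | VC [29, 21, 14]
  [9] addr=0x8d blk=17 s=1: L1-HIT | VC [29, 21, 14]
  [10] addr=0xaf blk=21 s=1: VC-HIT | VC [29, 17, 14]
  [11] addr=0x31 blk=6 s=2: MISS | VC [29, 17, 14, 30]
  [12] addr=0xa8 blk=21 s=1: L1-HIT | VC [29, 17, 14, 30]
  [13] addr=0xeb blk=29 s=1: VC-HIT | VC [21, 17, 14, 30]

SEQ = [MISS, MISS, L1-HIT, MISS, L1-HIT, MISS, MISS, L1-HIT, VC-HIT, L1-HIT, VC-HIT, MISS, L1-HIT, VC-HIT]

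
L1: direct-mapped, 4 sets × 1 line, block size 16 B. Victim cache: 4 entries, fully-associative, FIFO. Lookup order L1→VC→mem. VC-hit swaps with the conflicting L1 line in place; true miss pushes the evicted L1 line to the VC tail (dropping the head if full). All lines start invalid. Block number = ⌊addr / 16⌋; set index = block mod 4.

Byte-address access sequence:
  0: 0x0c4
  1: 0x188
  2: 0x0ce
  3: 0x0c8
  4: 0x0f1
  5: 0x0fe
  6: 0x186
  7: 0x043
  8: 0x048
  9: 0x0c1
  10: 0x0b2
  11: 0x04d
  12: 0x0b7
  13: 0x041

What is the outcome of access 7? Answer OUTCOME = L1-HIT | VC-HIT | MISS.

OUTCOME = MISS

  [0] addr=0xc4 blk=12 s=0: MISS | VC []
  [1] addr=0x188 blk=24 s=0: MISS | VC [12]
  [2] addr=0xce blk=12 s=0: VC-HIT | VC [24]
  [3] addr=0xc8 blk=12 s=0: L1-HIT | VC [24]
  [4] addr=0xf1 blk=15 s=3: MISS | VC [24]
  [5] addr=0xfe blk=15 s=3: L1-HIT | VC [24]
  [6] addr=0x186 blk=24 s=0: VC-HIT | VC [12]
  [7] addr=0x43 blk=4 s=0: MISS | VC [12, 24]
  [8] addr=0x48 blk=4 s=0: L1-HIT | VC [12, 24]
  [9] addr=0xc1 blk=12 s=0: VC-HIT | VC [4, 24]
  [10] addr=0xb2 blk=11 s=3: MISS | VC [4, 24, 15]
  [11] addr=0x4d blk=4 s=0: VC-HIT | VC [12, 24, 15]
  [12] addr=0xb7 blk=11 s=3: L1-HIT | VC [12, 24, 15]
  [13] addr=0x41 blk=4 s=0: L1-HIT | VC [12, 24, 15]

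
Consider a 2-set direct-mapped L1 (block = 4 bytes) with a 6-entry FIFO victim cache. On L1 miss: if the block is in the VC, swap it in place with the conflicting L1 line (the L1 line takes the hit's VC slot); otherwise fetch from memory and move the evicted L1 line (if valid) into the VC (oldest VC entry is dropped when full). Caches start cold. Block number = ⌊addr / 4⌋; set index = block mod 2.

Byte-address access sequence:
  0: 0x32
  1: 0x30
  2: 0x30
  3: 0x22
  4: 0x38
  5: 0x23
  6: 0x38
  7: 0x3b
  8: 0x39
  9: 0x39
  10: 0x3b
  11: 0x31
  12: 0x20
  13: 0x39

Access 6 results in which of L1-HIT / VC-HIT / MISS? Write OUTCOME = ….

0: 0x32 (blk 12, set 0) → MISS  vc=[]
1: 0x30 (blk 12, set 0) → L1-HIT  vc=[]
2: 0x30 (blk 12, set 0) → L1-HIT  vc=[]
3: 0x22 (blk 8, set 0) → MISS  vc=[12]
4: 0x38 (blk 14, set 0) → MISS  vc=[12, 8]
5: 0x23 (blk 8, set 0) → VC-HIT  vc=[12, 14]
6: 0x38 (blk 14, set 0) → VC-HIT  vc=[12, 8]
7: 0x3b (blk 14, set 0) → L1-HIT  vc=[12, 8]
8: 0x39 (blk 14, set 0) → L1-HIT  vc=[12, 8]
9: 0x39 (blk 14, set 0) → L1-HIT  vc=[12, 8]
10: 0x3b (blk 14, set 0) → L1-HIT  vc=[12, 8]
11: 0x31 (blk 12, set 0) → VC-HIT  vc=[14, 8]
12: 0x20 (blk 8, set 0) → VC-HIT  vc=[14, 12]
13: 0x39 (blk 14, set 0) → VC-HIT  vc=[8, 12]

OUTCOME = VC-HIT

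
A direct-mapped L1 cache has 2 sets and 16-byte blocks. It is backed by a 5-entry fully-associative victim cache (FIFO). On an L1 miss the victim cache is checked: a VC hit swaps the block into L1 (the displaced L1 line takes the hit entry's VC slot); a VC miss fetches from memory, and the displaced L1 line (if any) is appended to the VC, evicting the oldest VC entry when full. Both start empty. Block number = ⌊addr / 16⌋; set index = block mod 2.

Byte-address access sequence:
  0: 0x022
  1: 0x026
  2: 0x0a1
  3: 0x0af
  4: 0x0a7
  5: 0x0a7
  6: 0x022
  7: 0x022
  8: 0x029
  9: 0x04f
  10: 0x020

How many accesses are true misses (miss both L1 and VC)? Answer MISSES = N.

MISSES = 3

#0 0x22→b2/s0 MISS; vc=[]
#1 0x26→b2/s0 L1-HIT; vc=[]
#2 0xa1→b10/s0 MISS; vc=[2]
#3 0xaf→b10/s0 L1-HIT; vc=[2]
#4 0xa7→b10/s0 L1-HIT; vc=[2]
#5 0xa7→b10/s0 L1-HIT; vc=[2]
#6 0x22→b2/s0 VC-HIT; vc=[10]
#7 0x22→b2/s0 L1-HIT; vc=[10]
#8 0x29→b2/s0 L1-HIT; vc=[10]
#9 0x4f→b4/s0 MISS; vc=[10,2]
#10 0x20→b2/s0 VC-HIT; vc=[10,4]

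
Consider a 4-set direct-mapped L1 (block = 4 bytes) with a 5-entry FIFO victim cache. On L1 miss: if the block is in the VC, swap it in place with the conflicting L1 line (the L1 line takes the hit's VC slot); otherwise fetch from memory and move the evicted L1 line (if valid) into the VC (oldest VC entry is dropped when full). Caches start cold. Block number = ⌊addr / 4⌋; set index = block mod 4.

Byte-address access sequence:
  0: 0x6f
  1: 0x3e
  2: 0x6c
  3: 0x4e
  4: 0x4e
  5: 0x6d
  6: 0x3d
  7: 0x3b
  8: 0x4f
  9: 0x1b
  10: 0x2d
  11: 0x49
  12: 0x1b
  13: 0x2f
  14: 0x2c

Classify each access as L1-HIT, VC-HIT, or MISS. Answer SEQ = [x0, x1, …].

  [0] addr=0x6f blk=27 s=3: MISS | VC []
  [1] addr=0x3e blk=15 s=3: MISS | VC [27]
  [2] addr=0x6c blk=27 s=3: VC-HIT | VC [15]
  [3] addr=0x4e blk=19 s=3: MISS | VC [15, 27]
  [4] addr=0x4e blk=19 s=3: L1-HIT | VC [15, 27]
  [5] addr=0x6d blk=27 s=3: VC-HIT | VC [15, 19]
  [6] addr=0x3d blk=15 s=3: VC-HIT | VC [27, 19]
  [7] addr=0x3b blk=14 s=2: MISS | VC [27, 19]
  [8] addr=0x4f blk=19 s=3: VC-HIT | VC [27, 15]
  [9] addr=0x1b blk=6 s=2: MISS | VC [27, 15, 14]
  [10] addr=0x2d blk=11 s=3: MISS | VC [27, 15, 14, 19]
  [11] addr=0x49 blk=18 s=2: MISS | VC [27, 15, 14, 19, 6]
  [12] addr=0x1b blk=6 s=2: VC-HIT | VC [27, 15, 14, 19, 18]
  [13] addr=0x2f blk=11 s=3: L1-HIT | VC [27, 15, 14, 19, 18]
  [14] addr=0x2c blk=11 s=3: L1-HIT | VC [27, 15, 14, 19, 18]

SEQ = [MISS, MISS, VC-HIT, MISS, L1-HIT, VC-HIT, VC-HIT, MISS, VC-HIT, MISS, MISS, MISS, VC-HIT, L1-HIT, L1-HIT]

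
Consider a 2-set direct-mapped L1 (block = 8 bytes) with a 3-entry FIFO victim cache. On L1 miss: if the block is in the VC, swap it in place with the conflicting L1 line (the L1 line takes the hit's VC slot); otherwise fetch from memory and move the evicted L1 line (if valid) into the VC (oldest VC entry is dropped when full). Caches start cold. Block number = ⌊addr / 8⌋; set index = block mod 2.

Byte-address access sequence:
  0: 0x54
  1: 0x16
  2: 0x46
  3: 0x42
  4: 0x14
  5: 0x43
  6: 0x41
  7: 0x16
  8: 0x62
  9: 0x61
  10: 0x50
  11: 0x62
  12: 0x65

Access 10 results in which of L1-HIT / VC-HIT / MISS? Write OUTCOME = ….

OUTCOME = VC-HIT

  [0] addr=0x54 blk=10 s=0: MISS | VC []
  [1] addr=0x16 blk=2 s=0: MISS | VC [10]
  [2] addr=0x46 blk=8 s=0: MISS | VC [10, 2]
  [3] addr=0x42 blk=8 s=0: L1-HIT | VC [10, 2]
  [4] addr=0x14 blk=2 s=0: VC-HIT | VC [10, 8]
  [5] addr=0x43 blk=8 s=0: VC-HIT | VC [10, 2]
  [6] addr=0x41 blk=8 s=0: L1-HIT | VC [10, 2]
  [7] addr=0x16 blk=2 s=0: VC-HIT | VC [10, 8]
  [8] addr=0x62 blk=12 s=0: MISS | VC [10, 8, 2]
  [9] addr=0x61 blk=12 s=0: L1-HIT | VC [10, 8, 2]
  [10] addr=0x50 blk=10 s=0: VC-HIT | VC [12, 8, 2]
  [11] addr=0x62 blk=12 s=0: VC-HIT | VC [10, 8, 2]
  [12] addr=0x65 blk=12 s=0: L1-HIT | VC [10, 8, 2]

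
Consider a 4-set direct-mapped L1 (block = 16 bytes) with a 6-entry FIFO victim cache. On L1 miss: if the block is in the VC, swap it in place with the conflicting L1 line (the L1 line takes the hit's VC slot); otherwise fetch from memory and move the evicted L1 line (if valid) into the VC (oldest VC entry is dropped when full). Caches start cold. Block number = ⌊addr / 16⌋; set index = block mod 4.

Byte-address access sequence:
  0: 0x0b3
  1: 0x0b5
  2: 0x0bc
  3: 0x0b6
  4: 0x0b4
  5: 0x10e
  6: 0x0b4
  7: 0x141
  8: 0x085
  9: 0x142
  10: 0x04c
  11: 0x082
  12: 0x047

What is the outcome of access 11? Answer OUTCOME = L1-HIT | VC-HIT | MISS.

  [0] addr=0xb3 blk=11 s=3: MISS | VC []
  [1] addr=0xb5 blk=11 s=3: L1-HIT | VC []
  [2] addr=0xbc blk=11 s=3: L1-HIT | VC []
  [3] addr=0xb6 blk=11 s=3: L1-HIT | VC []
  [4] addr=0xb4 blk=11 s=3: L1-HIT | VC []
  [5] addr=0x10e blk=16 s=0: MISS | VC []
  [6] addr=0xb4 blk=11 s=3: L1-HIT | VC []
  [7] addr=0x141 blk=20 s=0: MISS | VC [16]
  [8] addr=0x85 blk=8 s=0: MISS | VC [16, 20]
  [9] addr=0x142 blk=20 s=0: VC-HIT | VC [16, 8]
  [10] addr=0x4c blk=4 s=0: MISS | VC [16, 8, 20]
  [11] addr=0x82 blk=8 s=0: VC-HIT | VC [16, 4, 20]
  [12] addr=0x47 blk=4 s=0: VC-HIT | VC [16, 8, 20]

OUTCOME = VC-HIT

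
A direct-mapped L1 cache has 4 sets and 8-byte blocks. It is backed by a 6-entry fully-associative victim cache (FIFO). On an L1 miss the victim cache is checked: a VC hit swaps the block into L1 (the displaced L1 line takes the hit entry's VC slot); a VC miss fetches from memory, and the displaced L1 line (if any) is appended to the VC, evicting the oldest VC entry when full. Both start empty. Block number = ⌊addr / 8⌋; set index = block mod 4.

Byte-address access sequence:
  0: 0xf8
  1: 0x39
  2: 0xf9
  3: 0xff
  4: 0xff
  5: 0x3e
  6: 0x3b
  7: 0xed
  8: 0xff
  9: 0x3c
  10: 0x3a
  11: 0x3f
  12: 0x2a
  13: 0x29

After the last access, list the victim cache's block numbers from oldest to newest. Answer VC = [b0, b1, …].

0: 0xf8 (blk 31, set 3) → MISS  vc=[]
1: 0x39 (blk 7, set 3) → MISS  vc=[31]
2: 0xf9 (blk 31, set 3) → VC-HIT  vc=[7]
3: 0xff (blk 31, set 3) → L1-HIT  vc=[7]
4: 0xff (blk 31, set 3) → L1-HIT  vc=[7]
5: 0x3e (blk 7, set 3) → VC-HIT  vc=[31]
6: 0x3b (blk 7, set 3) → L1-HIT  vc=[31]
7: 0xed (blk 29, set 1) → MISS  vc=[31]
8: 0xff (blk 31, set 3) → VC-HIT  vc=[7]
9: 0x3c (blk 7, set 3) → VC-HIT  vc=[31]
10: 0x3a (blk 7, set 3) → L1-HIT  vc=[31]
11: 0x3f (blk 7, set 3) → L1-HIT  vc=[31]
12: 0x2a (blk 5, set 1) → MISS  vc=[31, 29]
13: 0x29 (blk 5, set 1) → L1-HIT  vc=[31, 29]

VC = [31, 29]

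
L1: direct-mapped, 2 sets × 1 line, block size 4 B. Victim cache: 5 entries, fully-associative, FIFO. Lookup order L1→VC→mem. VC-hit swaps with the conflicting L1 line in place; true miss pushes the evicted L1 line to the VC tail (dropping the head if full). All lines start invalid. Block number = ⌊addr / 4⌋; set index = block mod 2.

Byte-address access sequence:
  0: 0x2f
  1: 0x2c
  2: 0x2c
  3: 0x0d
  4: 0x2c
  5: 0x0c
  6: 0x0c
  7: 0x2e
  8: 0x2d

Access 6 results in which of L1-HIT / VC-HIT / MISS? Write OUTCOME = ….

0: 0x2f (blk 11, set 1) → MISS  vc=[]
1: 0x2c (blk 11, set 1) → L1-HIT  vc=[]
2: 0x2c (blk 11, set 1) → L1-HIT  vc=[]
3: 0xd (blk 3, set 1) → MISS  vc=[11]
4: 0x2c (blk 11, set 1) → VC-HIT  vc=[3]
5: 0xc (blk 3, set 1) → VC-HIT  vc=[11]
6: 0xc (blk 3, set 1) → L1-HIT  vc=[11]
7: 0x2e (blk 11, set 1) → VC-HIT  vc=[3]
8: 0x2d (blk 11, set 1) → L1-HIT  vc=[3]

OUTCOME = L1-HIT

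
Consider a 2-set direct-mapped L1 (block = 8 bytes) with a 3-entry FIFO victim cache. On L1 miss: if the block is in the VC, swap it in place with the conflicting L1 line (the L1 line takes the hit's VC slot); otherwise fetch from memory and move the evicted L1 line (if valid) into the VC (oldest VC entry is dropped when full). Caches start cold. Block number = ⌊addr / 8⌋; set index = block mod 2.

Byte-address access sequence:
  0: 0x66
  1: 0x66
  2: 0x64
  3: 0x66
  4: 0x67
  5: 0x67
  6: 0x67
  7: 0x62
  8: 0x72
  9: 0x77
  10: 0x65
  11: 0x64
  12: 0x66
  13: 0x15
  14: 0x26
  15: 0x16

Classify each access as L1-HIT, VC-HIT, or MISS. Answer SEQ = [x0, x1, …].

#0 0x66→b12/s0 MISS; vc=[]
#1 0x66→b12/s0 L1-HIT; vc=[]
#2 0x64→b12/s0 L1-HIT; vc=[]
#3 0x66→b12/s0 L1-HIT; vc=[]
#4 0x67→b12/s0 L1-HIT; vc=[]
#5 0x67→b12/s0 L1-HIT; vc=[]
#6 0x67→b12/s0 L1-HIT; vc=[]
#7 0x62→b12/s0 L1-HIT; vc=[]
#8 0x72→b14/s0 MISS; vc=[12]
#9 0x77→b14/s0 L1-HIT; vc=[12]
#10 0x65→b12/s0 VC-HIT; vc=[14]
#11 0x64→b12/s0 L1-HIT; vc=[14]
#12 0x66→b12/s0 L1-HIT; vc=[14]
#13 0x15→b2/s0 MISS; vc=[14,12]
#14 0x26→b4/s0 MISS; vc=[14,12,2]
#15 0x16→b2/s0 VC-HIT; vc=[14,12,4]

SEQ = [MISS, L1-HIT, L1-HIT, L1-HIT, L1-HIT, L1-HIT, L1-HIT, L1-HIT, MISS, L1-HIT, VC-HIT, L1-HIT, L1-HIT, MISS, MISS, VC-HIT]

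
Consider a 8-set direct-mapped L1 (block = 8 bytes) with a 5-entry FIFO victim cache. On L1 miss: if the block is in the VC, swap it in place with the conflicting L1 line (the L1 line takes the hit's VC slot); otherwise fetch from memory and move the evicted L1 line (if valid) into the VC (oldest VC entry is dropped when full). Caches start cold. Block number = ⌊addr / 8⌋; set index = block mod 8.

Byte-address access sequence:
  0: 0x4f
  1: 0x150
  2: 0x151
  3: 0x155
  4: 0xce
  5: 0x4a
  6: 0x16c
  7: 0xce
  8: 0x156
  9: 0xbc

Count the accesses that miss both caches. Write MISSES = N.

MISSES = 5

#0 0x4f→b9/s1 MISS; vc=[]
#1 0x150→b42/s2 MISS; vc=[]
#2 0x151→b42/s2 L1-HIT; vc=[]
#3 0x155→b42/s2 L1-HIT; vc=[]
#4 0xce→b25/s1 MISS; vc=[9]
#5 0x4a→b9/s1 VC-HIT; vc=[25]
#6 0x16c→b45/s5 MISS; vc=[25]
#7 0xce→b25/s1 VC-HIT; vc=[9]
#8 0x156→b42/s2 L1-HIT; vc=[9]
#9 0xbc→b23/s7 MISS; vc=[9]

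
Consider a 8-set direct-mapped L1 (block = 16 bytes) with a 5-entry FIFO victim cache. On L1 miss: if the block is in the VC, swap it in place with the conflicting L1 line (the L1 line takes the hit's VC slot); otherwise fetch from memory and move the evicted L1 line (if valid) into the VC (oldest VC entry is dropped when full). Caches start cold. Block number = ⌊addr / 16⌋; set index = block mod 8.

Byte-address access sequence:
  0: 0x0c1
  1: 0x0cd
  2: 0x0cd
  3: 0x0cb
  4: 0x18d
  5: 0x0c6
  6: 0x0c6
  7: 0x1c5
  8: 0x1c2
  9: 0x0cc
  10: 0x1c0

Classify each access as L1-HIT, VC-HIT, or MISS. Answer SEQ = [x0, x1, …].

SEQ = [MISS, L1-HIT, L1-HIT, L1-HIT, MISS, L1-HIT, L1-HIT, MISS, L1-HIT, VC-HIT, VC-HIT]

#0 0xc1→b12/s4 MISS; vc=[]
#1 0xcd→b12/s4 L1-HIT; vc=[]
#2 0xcd→b12/s4 L1-HIT; vc=[]
#3 0xcb→b12/s4 L1-HIT; vc=[]
#4 0x18d→b24/s0 MISS; vc=[]
#5 0xc6→b12/s4 L1-HIT; vc=[]
#6 0xc6→b12/s4 L1-HIT; vc=[]
#7 0x1c5→b28/s4 MISS; vc=[12]
#8 0x1c2→b28/s4 L1-HIT; vc=[12]
#9 0xcc→b12/s4 VC-HIT; vc=[28]
#10 0x1c0→b28/s4 VC-HIT; vc=[12]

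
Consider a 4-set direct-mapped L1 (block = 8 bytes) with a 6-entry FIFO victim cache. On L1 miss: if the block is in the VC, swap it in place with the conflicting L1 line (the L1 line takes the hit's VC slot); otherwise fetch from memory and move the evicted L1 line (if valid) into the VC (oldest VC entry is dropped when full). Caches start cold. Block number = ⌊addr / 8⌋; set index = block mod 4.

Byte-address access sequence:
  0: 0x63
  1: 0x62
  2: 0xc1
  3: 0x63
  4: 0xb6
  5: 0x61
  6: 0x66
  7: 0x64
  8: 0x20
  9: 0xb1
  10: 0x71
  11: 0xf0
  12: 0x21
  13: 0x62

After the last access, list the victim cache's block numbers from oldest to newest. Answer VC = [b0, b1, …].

VC = [24, 4, 22, 14]

  [0] addr=0x63 blk=12 s=0: MISS | VC []
  [1] addr=0x62 blk=12 s=0: L1-HIT | VC []
  [2] addr=0xc1 blk=24 s=0: MISS | VC [12]
  [3] addr=0x63 blk=12 s=0: VC-HIT | VC [24]
  [4] addr=0xb6 blk=22 s=2: MISS | VC [24]
  [5] addr=0x61 blk=12 s=0: L1-HIT | VC [24]
  [6] addr=0x66 blk=12 s=0: L1-HIT | VC [24]
  [7] addr=0x64 blk=12 s=0: L1-HIT | VC [24]
  [8] addr=0x20 blk=4 s=0: MISS | VC [24, 12]
  [9] addr=0xb1 blk=22 s=2: L1-HIT | VC [24, 12]
  [10] addr=0x71 blk=14 s=2: MISS | VC [24, 12, 22]
  [11] addr=0xf0 blk=30 s=2: MISS | VC [24, 12, 22, 14]
  [12] addr=0x21 blk=4 s=0: L1-HIT | VC [24, 12, 22, 14]
  [13] addr=0x62 blk=12 s=0: VC-HIT | VC [24, 4, 22, 14]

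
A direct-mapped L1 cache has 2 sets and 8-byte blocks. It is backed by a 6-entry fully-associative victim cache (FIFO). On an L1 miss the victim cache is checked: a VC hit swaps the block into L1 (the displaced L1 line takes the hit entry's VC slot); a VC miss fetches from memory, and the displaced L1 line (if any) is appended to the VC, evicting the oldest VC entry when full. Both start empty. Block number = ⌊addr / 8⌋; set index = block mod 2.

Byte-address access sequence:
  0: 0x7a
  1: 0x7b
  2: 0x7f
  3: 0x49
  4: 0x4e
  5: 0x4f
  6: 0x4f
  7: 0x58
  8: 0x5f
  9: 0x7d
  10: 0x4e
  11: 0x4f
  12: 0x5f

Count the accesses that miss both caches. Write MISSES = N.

  [0] addr=0x7a blk=15 s=1: MISS | VC []
  [1] addr=0x7b blk=15 s=1: L1-HIT | VC []
  [2] addr=0x7f blk=15 s=1: L1-HIT | VC []
  [3] addr=0x49 blk=9 s=1: MISS | VC [15]
  [4] addr=0x4e blk=9 s=1: L1-HIT | VC [15]
  [5] addr=0x4f blk=9 s=1: L1-HIT | VC [15]
  [6] addr=0x4f blk=9 s=1: L1-HIT | VC [15]
  [7] addr=0x58 blk=11 s=1: MISS | VC [15, 9]
  [8] addr=0x5f blk=11 s=1: L1-HIT | VC [15, 9]
  [9] addr=0x7d blk=15 s=1: VC-HIT | VC [11, 9]
  [10] addr=0x4e blk=9 s=1: VC-HIT | VC [11, 15]
  [11] addr=0x4f blk=9 s=1: L1-HIT | VC [11, 15]
  [12] addr=0x5f blk=11 s=1: VC-HIT | VC [9, 15]

MISSES = 3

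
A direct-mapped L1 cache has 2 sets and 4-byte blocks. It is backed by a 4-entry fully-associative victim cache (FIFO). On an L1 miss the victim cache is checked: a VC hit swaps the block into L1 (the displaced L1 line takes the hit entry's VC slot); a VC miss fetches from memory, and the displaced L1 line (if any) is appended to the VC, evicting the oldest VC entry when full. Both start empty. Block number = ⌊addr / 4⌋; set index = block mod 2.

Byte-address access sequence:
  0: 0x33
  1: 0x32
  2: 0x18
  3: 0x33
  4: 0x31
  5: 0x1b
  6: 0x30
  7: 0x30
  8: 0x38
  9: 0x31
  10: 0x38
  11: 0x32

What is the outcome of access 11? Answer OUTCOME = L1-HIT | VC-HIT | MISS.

0: 0x33 (blk 12, set 0) → MISS  vc=[]
1: 0x32 (blk 12, set 0) → L1-HIT  vc=[]
2: 0x18 (blk 6, set 0) → MISS  vc=[12]
3: 0x33 (blk 12, set 0) → VC-HIT  vc=[6]
4: 0x31 (blk 12, set 0) → L1-HIT  vc=[6]
5: 0x1b (blk 6, set 0) → VC-HIT  vc=[12]
6: 0x30 (blk 12, set 0) → VC-HIT  vc=[6]
7: 0x30 (blk 12, set 0) → L1-HIT  vc=[6]
8: 0x38 (blk 14, set 0) → MISS  vc=[6, 12]
9: 0x31 (blk 12, set 0) → VC-HIT  vc=[6, 14]
10: 0x38 (blk 14, set 0) → VC-HIT  vc=[6, 12]
11: 0x32 (blk 12, set 0) → VC-HIT  vc=[6, 14]

OUTCOME = VC-HIT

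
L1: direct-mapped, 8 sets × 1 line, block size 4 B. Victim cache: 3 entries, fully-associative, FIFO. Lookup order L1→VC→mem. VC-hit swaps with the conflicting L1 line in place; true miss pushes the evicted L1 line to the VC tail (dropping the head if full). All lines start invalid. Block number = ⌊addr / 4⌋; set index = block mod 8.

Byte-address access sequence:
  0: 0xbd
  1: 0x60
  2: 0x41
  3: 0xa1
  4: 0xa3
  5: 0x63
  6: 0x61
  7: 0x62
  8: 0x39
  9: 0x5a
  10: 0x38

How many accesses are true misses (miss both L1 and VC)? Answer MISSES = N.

#0 0xbd→b47/s7 MISS; vc=[]
#1 0x60→b24/s0 MISS; vc=[]
#2 0x41→b16/s0 MISS; vc=[24]
#3 0xa1→b40/s0 MISS; vc=[24,16]
#4 0xa3→b40/s0 L1-HIT; vc=[24,16]
#5 0x63→b24/s0 VC-HIT; vc=[40,16]
#6 0x61→b24/s0 L1-HIT; vc=[40,16]
#7 0x62→b24/s0 L1-HIT; vc=[40,16]
#8 0x39→b14/s6 MISS; vc=[40,16]
#9 0x5a→b22/s6 MISS; vc=[40,16,14]
#10 0x38→b14/s6 VC-HIT; vc=[40,16,22]

MISSES = 6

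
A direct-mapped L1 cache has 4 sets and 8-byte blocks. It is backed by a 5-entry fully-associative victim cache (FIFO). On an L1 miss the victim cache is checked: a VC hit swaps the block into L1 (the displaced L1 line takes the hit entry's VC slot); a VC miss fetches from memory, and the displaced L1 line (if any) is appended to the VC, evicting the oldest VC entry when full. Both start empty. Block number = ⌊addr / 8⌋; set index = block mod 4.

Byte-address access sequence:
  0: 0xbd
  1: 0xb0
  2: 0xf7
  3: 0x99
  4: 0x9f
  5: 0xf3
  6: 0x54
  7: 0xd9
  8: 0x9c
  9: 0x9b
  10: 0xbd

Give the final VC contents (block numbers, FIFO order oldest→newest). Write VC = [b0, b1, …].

VC = [22, 19, 30, 27]

0: 0xbd (blk 23, set 3) → MISS  vc=[]
1: 0xb0 (blk 22, set 2) → MISS  vc=[]
2: 0xf7 (blk 30, set 2) → MISS  vc=[22]
3: 0x99 (blk 19, set 3) → MISS  vc=[22, 23]
4: 0x9f (blk 19, set 3) → L1-HIT  vc=[22, 23]
5: 0xf3 (blk 30, set 2) → L1-HIT  vc=[22, 23]
6: 0x54 (blk 10, set 2) → MISS  vc=[22, 23, 30]
7: 0xd9 (blk 27, set 3) → MISS  vc=[22, 23, 30, 19]
8: 0x9c (blk 19, set 3) → VC-HIT  vc=[22, 23, 30, 27]
9: 0x9b (blk 19, set 3) → L1-HIT  vc=[22, 23, 30, 27]
10: 0xbd (blk 23, set 3) → VC-HIT  vc=[22, 19, 30, 27]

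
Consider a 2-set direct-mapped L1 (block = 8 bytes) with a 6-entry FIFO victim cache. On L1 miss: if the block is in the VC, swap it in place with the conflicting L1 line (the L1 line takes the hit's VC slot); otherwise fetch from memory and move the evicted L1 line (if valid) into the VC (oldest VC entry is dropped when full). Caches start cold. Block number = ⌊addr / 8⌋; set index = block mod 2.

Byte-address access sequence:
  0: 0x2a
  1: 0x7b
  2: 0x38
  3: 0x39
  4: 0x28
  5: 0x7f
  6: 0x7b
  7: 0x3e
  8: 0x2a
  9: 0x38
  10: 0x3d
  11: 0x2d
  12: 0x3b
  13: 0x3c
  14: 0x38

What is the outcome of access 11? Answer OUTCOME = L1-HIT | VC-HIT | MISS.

OUTCOME = VC-HIT

#0 0x2a→b5/s1 MISS; vc=[]
#1 0x7b→b15/s1 MISS; vc=[5]
#2 0x38→b7/s1 MISS; vc=[5,15]
#3 0x39→b7/s1 L1-HIT; vc=[5,15]
#4 0x28→b5/s1 VC-HIT; vc=[7,15]
#5 0x7f→b15/s1 VC-HIT; vc=[7,5]
#6 0x7b→b15/s1 L1-HIT; vc=[7,5]
#7 0x3e→b7/s1 VC-HIT; vc=[15,5]
#8 0x2a→b5/s1 VC-HIT; vc=[15,7]
#9 0x38→b7/s1 VC-HIT; vc=[15,5]
#10 0x3d→b7/s1 L1-HIT; vc=[15,5]
#11 0x2d→b5/s1 VC-HIT; vc=[15,7]
#12 0x3b→b7/s1 VC-HIT; vc=[15,5]
#13 0x3c→b7/s1 L1-HIT; vc=[15,5]
#14 0x38→b7/s1 L1-HIT; vc=[15,5]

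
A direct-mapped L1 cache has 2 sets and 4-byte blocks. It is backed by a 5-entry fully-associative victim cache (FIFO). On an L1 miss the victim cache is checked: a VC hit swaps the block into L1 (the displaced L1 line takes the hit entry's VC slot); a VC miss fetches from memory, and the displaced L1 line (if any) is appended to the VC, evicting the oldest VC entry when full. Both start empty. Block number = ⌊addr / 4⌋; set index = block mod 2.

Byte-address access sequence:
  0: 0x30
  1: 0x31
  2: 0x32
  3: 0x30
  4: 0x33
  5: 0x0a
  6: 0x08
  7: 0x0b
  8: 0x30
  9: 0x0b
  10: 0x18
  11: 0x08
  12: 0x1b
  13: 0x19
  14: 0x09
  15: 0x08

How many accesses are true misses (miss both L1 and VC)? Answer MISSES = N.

MISSES = 3

0: 0x30 (blk 12, set 0) → MISS  vc=[]
1: 0x31 (blk 12, set 0) → L1-HIT  vc=[]
2: 0x32 (blk 12, set 0) → L1-HIT  vc=[]
3: 0x30 (blk 12, set 0) → L1-HIT  vc=[]
4: 0x33 (blk 12, set 0) → L1-HIT  vc=[]
5: 0xa (blk 2, set 0) → MISS  vc=[12]
6: 0x8 (blk 2, set 0) → L1-HIT  vc=[12]
7: 0xb (blk 2, set 0) → L1-HIT  vc=[12]
8: 0x30 (blk 12, set 0) → VC-HIT  vc=[2]
9: 0xb (blk 2, set 0) → VC-HIT  vc=[12]
10: 0x18 (blk 6, set 0) → MISS  vc=[12, 2]
11: 0x8 (blk 2, set 0) → VC-HIT  vc=[12, 6]
12: 0x1b (blk 6, set 0) → VC-HIT  vc=[12, 2]
13: 0x19 (blk 6, set 0) → L1-HIT  vc=[12, 2]
14: 0x9 (blk 2, set 0) → VC-HIT  vc=[12, 6]
15: 0x8 (blk 2, set 0) → L1-HIT  vc=[12, 6]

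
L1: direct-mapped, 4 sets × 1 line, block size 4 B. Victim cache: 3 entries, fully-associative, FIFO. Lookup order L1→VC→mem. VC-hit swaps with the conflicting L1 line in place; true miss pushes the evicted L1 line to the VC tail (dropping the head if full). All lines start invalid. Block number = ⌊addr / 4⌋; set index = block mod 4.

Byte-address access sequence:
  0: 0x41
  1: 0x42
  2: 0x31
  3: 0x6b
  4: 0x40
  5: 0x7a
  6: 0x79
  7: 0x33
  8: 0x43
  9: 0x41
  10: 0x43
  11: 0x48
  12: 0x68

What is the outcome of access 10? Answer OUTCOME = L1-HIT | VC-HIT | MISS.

0: 0x41 (blk 16, set 0) → MISS  vc=[]
1: 0x42 (blk 16, set 0) → L1-HIT  vc=[]
2: 0x31 (blk 12, set 0) → MISS  vc=[16]
3: 0x6b (blk 26, set 2) → MISS  vc=[16]
4: 0x40 (blk 16, set 0) → VC-HIT  vc=[12]
5: 0x7a (blk 30, set 2) → MISS  vc=[12, 26]
6: 0x79 (blk 30, set 2) → L1-HIT  vc=[12, 26]
7: 0x33 (blk 12, set 0) → VC-HIT  vc=[16, 26]
8: 0x43 (blk 16, set 0) → VC-HIT  vc=[12, 26]
9: 0x41 (blk 16, set 0) → L1-HIT  vc=[12, 26]
10: 0x43 (blk 16, set 0) → L1-HIT  vc=[12, 26]
11: 0x48 (blk 18, set 2) → MISS  vc=[12, 26, 30]
12: 0x68 (blk 26, set 2) → VC-HIT  vc=[12, 18, 30]

OUTCOME = L1-HIT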